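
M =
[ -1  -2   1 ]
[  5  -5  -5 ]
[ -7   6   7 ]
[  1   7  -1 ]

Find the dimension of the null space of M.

Row reduce to echelon form.
R2 ← R2 + (5)·R1: [0, -15, 0]
R3 ← R3 − (7)·R1: [0, 20, 0]
R4 ← R4 + R1: [0, 5, 0]
R3 ← R3 + (4/3)·R2: [0, 0, 0]
R4 ← R4 + (1/3)·R2: [0, 0, 0]
2 nonzero rows, so rank(M) = 2.
M has 3 columns; by rank–nullity, nullity = 3 − 2 = 1.

1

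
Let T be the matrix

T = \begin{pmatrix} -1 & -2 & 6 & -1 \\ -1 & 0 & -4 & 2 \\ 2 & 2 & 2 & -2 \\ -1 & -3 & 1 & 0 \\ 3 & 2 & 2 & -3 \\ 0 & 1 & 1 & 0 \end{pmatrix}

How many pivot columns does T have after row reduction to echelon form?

Row reduce to echelon form.
R2 ← R2 − R1: [0, 2, -10, 3]
R3 ← R3 + (2)·R1: [0, -2, 14, -4]
R4 ← R4 − R1: [0, -1, -5, 1]
R5 ← R5 + (3)·R1: [0, -4, 20, -6]
R3 ← R3 + R2: [0, 0, 4, -1]
R4 ← R4 + (1/2)·R2: [0, 0, -10, 5/2]
R5 ← R5 + (2)·R2: [0, 0, 0, 0]
R6 ← R6 − (1/2)·R2: [0, 0, 6, -3/2]
R4 ← R4 + (5/2)·R3: [0, 0, 0, 0]
R6 ← R6 − (3/2)·R3: [0, 0, 0, 0]
Echelon form has 3 nonzero rows, so rank(T) = 3.
Each nonzero row contributes one pivot column: 3 pivot columns.

3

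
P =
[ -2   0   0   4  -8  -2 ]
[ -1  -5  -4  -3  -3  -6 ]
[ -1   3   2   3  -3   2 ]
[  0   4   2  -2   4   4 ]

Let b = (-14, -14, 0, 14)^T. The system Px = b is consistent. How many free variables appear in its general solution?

3

Row reduce the augmented matrix [P | b].
R2 ← R2 − (1/2)·R1: [0, -5, -4, -5, 1, -5, -7]
R3 ← R3 − (1/2)·R1: [0, 3, 2, 1, 1, 3, 7]
R3 ← R3 + (3/5)·R2: [0, 0, -2/5, -2, 8/5, 0, 14/5]
R4 ← R4 + (4/5)·R2: [0, 0, -6/5, -6, 24/5, 0, 42/5]
R4 ← R4 − (3)·R3: [0, 0, 0, 0, 0, 0, 0]
The echelon form has 3 nonzero rows, and every pivot lies in the first 6 columns, so rank(P) = rank([P|b]) = 3.
The system is consistent.
Free variables = (unknowns) − (rank) = 6 − 3 = 3.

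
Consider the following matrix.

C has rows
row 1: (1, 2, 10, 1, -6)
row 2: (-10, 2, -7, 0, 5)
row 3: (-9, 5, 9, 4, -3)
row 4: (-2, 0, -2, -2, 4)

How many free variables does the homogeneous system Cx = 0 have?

Row reduce to echelon form.
R2 ← R2 + (10)·R1: [0, 22, 93, 10, -55]
R3 ← R3 + (9)·R1: [0, 23, 99, 13, -57]
R4 ← R4 + (2)·R1: [0, 4, 18, 0, -8]
R3 ← R3 − (23/22)·R2: [0, 0, 39/22, 28/11, 1/2]
R4 ← R4 − (2/11)·R2: [0, 0, 12/11, -20/11, 2]
R4 ← R4 − (8/13)·R3: [0, 0, 0, -44/13, 22/13]
4 nonzero rows, so rank(C) = 4.
C has 5 columns; by rank–nullity, nullity = 5 − 4 = 1.

1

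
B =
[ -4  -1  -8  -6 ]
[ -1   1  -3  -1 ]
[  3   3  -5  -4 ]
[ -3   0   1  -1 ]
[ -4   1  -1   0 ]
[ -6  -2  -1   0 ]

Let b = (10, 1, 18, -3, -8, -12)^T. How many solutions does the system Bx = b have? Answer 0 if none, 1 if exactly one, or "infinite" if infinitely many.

1

Row reduce the augmented matrix [B | b].
R2 ← R2 − (1/4)·R1: [0, 5/4, -1, 1/2, -3/2]
R3 ← R3 + (3/4)·R1: [0, 9/4, -11, -17/2, 51/2]
R4 ← R4 − (3/4)·R1: [0, 3/4, 7, 7/2, -21/2]
R5 ← R5 − R1: [0, 2, 7, 6, -18]
R6 ← R6 − (3/2)·R1: [0, -1/2, 11, 9, -27]
R3 ← R3 − (9/5)·R2: [0, 0, -46/5, -47/5, 141/5]
R4 ← R4 − (3/5)·R2: [0, 0, 38/5, 16/5, -48/5]
R5 ← R5 − (8/5)·R2: [0, 0, 43/5, 26/5, -78/5]
R6 ← R6 + (2/5)·R2: [0, 0, 53/5, 46/5, -138/5]
R4 ← R4 + (19/23)·R3: [0, 0, 0, -105/23, 315/23]
R5 ← R5 + (43/46)·R3: [0, 0, 0, -165/46, 495/46]
R6 ← R6 + (53/46)·R3: [0, 0, 0, -75/46, 225/46]
R5 ← R5 − (11/14)·R4: [0, 0, 0, 0, 0]
R6 ← R6 − (5/14)·R4: [0, 0, 0, 0, 0]
The echelon form has 4 nonzero rows, and every pivot lies in the first 4 columns, so rank(B) = rank([B|b]) = 4.
The system is consistent.
rank = 4 = number of unknowns, so the solution is unique.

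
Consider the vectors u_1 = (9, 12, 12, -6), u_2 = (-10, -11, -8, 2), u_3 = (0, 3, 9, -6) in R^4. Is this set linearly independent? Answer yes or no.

Form the matrix with these vectors as rows and row reduce.
R2 ← R2 + (10/9)·R1: [0, 7/3, 16/3, -14/3]
R3 ← R3 − (9/7)·R2: [0, 0, 15/7, 0]
3 nonzero rows, so the 3 vectors span a space of dimension 3.
Since 3 = 3, the vectors are linearly independent.

yes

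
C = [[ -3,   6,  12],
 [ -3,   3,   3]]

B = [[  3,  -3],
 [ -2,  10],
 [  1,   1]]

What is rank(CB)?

2

First compute CB:
[[ -9,  81],
 [-12,  42]]
Now row reduce the product.
R2 ← R2 − (4/3)·R1: [0, -66]
2 nonzero rows, so rank(CB) = 2.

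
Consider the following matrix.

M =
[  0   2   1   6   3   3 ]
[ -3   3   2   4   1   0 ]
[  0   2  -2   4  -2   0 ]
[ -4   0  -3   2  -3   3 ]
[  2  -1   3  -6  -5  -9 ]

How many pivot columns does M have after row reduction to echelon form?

Row reduce to echelon form.
Swap R1 ↔ R2
R4 ← R4 − (4/3)·R1: [0, -4, -17/3, -10/3, -13/3, 3]
R5 ← R5 + (2/3)·R1: [0, 1, 13/3, -10/3, -13/3, -9]
R3 ← R3 − R2: [0, 0, -3, -2, -5, -3]
R4 ← R4 + (2)·R2: [0, 0, -11/3, 26/3, 5/3, 9]
R5 ← R5 − (1/2)·R2: [0, 0, 23/6, -19/3, -35/6, -21/2]
R4 ← R4 − (11/9)·R3: [0, 0, 0, 100/9, 70/9, 38/3]
R5 ← R5 + (23/18)·R3: [0, 0, 0, -80/9, -110/9, -43/3]
R5 ← R5 + (4/5)·R4: [0, 0, 0, 0, -6, -21/5]
Echelon form has 5 nonzero rows, so rank(M) = 5.
Each nonzero row contributes one pivot column: 5 pivot columns.

5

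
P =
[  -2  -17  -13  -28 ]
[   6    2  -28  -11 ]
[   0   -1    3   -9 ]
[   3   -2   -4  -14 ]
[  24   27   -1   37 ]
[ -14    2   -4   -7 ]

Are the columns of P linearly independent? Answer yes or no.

yes

Row reduce P to echelon form.
R2 ← R2 + (3)·R1: [0, -49, -67, -95]
R4 ← R4 + (3/2)·R1: [0, -55/2, -47/2, -56]
R5 ← R5 + (12)·R1: [0, -177, -157, -299]
R6 ← R6 − (7)·R1: [0, 121, 87, 189]
R3 ← R3 − (1/49)·R2: [0, 0, 214/49, -346/49]
R4 ← R4 − (55/98)·R2: [0, 0, 691/49, -263/98]
R5 ← R5 − (177/49)·R2: [0, 0, 4166/49, 2164/49]
R6 ← R6 + (121/49)·R2: [0, 0, -3844/49, -2234/49]
R4 ← R4 − (691/214)·R3: [0, 0, 0, 4305/214]
R5 ← R5 − (2083/107)·R3: [0, 0, 0, 19434/107]
R6 ← R6 + (1922/107)·R3: [0, 0, 0, -18450/107]
R5 ← R5 − (316/35)·R4: [0, 0, 0, 0]
R6 ← R6 + (60/7)·R4: [0, 0, 0, 0]
4 pivots among 4 columns.
Every column is a pivot column, so the columns are linearly independent.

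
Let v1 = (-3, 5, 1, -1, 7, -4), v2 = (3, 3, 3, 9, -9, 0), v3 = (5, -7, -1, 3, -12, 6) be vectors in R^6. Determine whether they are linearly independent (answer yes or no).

no

Form the matrix with these vectors as rows and row reduce.
R2 ← R2 + R1: [0, 8, 4, 8, -2, -4]
R3 ← R3 + (5/3)·R1: [0, 4/3, 2/3, 4/3, -1/3, -2/3]
R3 ← R3 − (1/6)·R2: [0, 0, 0, 0, 0, 0]
2 nonzero rows, so the 3 vectors span a space of dimension 2.
Since 2 < 3, the vectors are linearly dependent.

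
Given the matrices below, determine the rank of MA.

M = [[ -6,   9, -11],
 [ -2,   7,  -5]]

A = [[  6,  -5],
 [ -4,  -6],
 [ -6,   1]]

2

First compute MA:
[[ -6, -35],
 [-10, -37]]
Now row reduce the product.
R2 ← R2 − (5/3)·R1: [0, 64/3]
2 nonzero rows, so rank(MA) = 2.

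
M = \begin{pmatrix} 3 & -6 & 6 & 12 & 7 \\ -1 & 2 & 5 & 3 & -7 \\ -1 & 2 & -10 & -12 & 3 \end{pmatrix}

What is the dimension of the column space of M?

Row reduce to echelon form.
R2 ← R2 + (1/3)·R1: [0, 0, 7, 7, -14/3]
R3 ← R3 + (1/3)·R1: [0, 0, -8, -8, 16/3]
R3 ← R3 + (8/7)·R2: [0, 0, 0, 0, 0]
Echelon form has 2 nonzero rows, so rank(M) = 2.
The column space has dimension equal to the rank: 2.

2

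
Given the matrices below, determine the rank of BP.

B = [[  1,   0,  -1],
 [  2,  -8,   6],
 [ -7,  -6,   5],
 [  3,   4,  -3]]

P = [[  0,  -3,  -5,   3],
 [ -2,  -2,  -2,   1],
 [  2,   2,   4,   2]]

3

First compute BP:
[[ -2,  -5,  -9,   1],
 [ 28,  22,  30,  10],
 [ 22,  43,  67, -17],
 [-14, -23, -35,   7]]
Now row reduce the product.
R2 ← R2 + (14)·R1: [0, -48, -96, 24]
R3 ← R3 + (11)·R1: [0, -12, -32, -6]
R4 ← R4 − (7)·R1: [0, 12, 28, 0]
R3 ← R3 − (1/4)·R2: [0, 0, -8, -12]
R4 ← R4 + (1/4)·R2: [0, 0, 4, 6]
R4 ← R4 + (1/2)·R3: [0, 0, 0, 0]
3 nonzero rows, so rank(BP) = 3.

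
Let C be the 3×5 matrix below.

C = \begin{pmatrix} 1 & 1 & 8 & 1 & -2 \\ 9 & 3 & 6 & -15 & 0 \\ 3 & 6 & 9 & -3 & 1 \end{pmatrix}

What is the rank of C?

3

Row reduce to echelon form.
R2 ← R2 − (9)·R1: [0, -6, -66, -24, 18]
R3 ← R3 − (3)·R1: [0, 3, -15, -6, 7]
R3 ← R3 + (1/2)·R2: [0, 0, -48, -18, 16]
Echelon form has 3 nonzero rows, so rank(C) = 3.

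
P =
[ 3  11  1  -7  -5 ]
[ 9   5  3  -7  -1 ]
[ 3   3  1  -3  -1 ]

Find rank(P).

2

Row reduce to echelon form.
R2 ← R2 − (3)·R1: [0, -28, 0, 14, 14]
R3 ← R3 − R1: [0, -8, 0, 4, 4]
R3 ← R3 − (2/7)·R2: [0, 0, 0, 0, 0]
Echelon form has 2 nonzero rows, so rank(P) = 2.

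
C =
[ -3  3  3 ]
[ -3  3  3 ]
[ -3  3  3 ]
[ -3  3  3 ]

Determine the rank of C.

Row reduce to echelon form.
R2 ← R2 − R1: [0, 0, 0]
R3 ← R3 − R1: [0, 0, 0]
R4 ← R4 − R1: [0, 0, 0]
Echelon form has 1 nonzero row, so rank(C) = 1.

1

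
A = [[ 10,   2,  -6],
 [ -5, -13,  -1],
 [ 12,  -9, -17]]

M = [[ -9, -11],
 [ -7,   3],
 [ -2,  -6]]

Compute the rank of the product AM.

First compute AM:
[[-92, -68],
 [138,  22],
 [-11, -57]]
Now row reduce the product.
R2 ← R2 + (3/2)·R1: [0, -80]
R3 ← R3 − (11/92)·R1: [0, -1124/23]
R3 ← R3 − (281/460)·R2: [0, 0]
2 nonzero rows, so rank(AM) = 2.

2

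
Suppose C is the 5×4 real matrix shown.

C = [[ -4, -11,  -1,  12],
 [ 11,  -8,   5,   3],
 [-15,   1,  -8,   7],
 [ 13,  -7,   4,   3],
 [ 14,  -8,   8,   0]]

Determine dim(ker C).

Row reduce to echelon form.
R2 ← R2 + (11/4)·R1: [0, -153/4, 9/4, 36]
R3 ← R3 − (15/4)·R1: [0, 169/4, -17/4, -38]
R4 ← R4 + (13/4)·R1: [0, -171/4, 3/4, 42]
R5 ← R5 + (7/2)·R1: [0, -93/2, 9/2, 42]
R3 ← R3 + (169/153)·R2: [0, 0, -30/17, 30/17]
R4 ← R4 − (19/17)·R2: [0, 0, -30/17, 30/17]
R5 ← R5 − (62/51)·R2: [0, 0, 30/17, -30/17]
R4 ← R4 − R3: [0, 0, 0, 0]
R5 ← R5 + R3: [0, 0, 0, 0]
3 nonzero rows, so rank(C) = 3.
C has 4 columns; by rank–nullity, nullity = 4 − 3 = 1.

1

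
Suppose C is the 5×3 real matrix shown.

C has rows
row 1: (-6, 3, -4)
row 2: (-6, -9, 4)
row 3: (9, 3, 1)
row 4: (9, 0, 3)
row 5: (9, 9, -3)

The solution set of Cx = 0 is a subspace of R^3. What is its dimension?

1

Row reduce to echelon form.
R2 ← R2 − R1: [0, -12, 8]
R3 ← R3 + (3/2)·R1: [0, 15/2, -5]
R4 ← R4 + (3/2)·R1: [0, 9/2, -3]
R5 ← R5 + (3/2)·R1: [0, 27/2, -9]
R3 ← R3 + (5/8)·R2: [0, 0, 0]
R4 ← R4 + (3/8)·R2: [0, 0, 0]
R5 ← R5 + (9/8)·R2: [0, 0, 0]
2 nonzero rows, so rank(C) = 2.
C has 3 columns; by rank–nullity, nullity = 3 − 2 = 1.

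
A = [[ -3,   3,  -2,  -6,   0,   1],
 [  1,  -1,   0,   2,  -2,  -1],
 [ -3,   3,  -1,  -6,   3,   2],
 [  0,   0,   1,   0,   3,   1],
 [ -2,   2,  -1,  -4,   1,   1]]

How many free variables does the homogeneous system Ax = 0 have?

Row reduce to echelon form.
R2 ← R2 + (1/3)·R1: [0, 0, -2/3, 0, -2, -2/3]
R3 ← R3 − R1: [0, 0, 1, 0, 3, 1]
R5 ← R5 − (2/3)·R1: [0, 0, 1/3, 0, 1, 1/3]
R3 ← R3 + (3/2)·R2: [0, 0, 0, 0, 0, 0]
R4 ← R4 + (3/2)·R2: [0, 0, 0, 0, 0, 0]
R5 ← R5 + (1/2)·R2: [0, 0, 0, 0, 0, 0]
2 nonzero rows, so rank(A) = 2.
A has 6 columns; by rank–nullity, nullity = 6 − 2 = 4.

4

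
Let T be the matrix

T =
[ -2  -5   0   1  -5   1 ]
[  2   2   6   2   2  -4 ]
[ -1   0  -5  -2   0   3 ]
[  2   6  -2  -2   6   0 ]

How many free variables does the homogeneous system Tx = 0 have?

Row reduce to echelon form.
R2 ← R2 + R1: [0, -3, 6, 3, -3, -3]
R3 ← R3 − (1/2)·R1: [0, 5/2, -5, -5/2, 5/2, 5/2]
R4 ← R4 + R1: [0, 1, -2, -1, 1, 1]
R3 ← R3 + (5/6)·R2: [0, 0, 0, 0, 0, 0]
R4 ← R4 + (1/3)·R2: [0, 0, 0, 0, 0, 0]
2 nonzero rows, so rank(T) = 2.
T has 6 columns; by rank–nullity, nullity = 6 − 2 = 4.

4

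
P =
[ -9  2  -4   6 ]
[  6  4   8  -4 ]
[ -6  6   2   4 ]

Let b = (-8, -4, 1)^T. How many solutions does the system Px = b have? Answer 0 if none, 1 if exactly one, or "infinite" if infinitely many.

Row reduce the augmented matrix [P | b].
R2 ← R2 + (2/3)·R1: [0, 16/3, 16/3, 0, -28/3]
R3 ← R3 − (2/3)·R1: [0, 14/3, 14/3, 0, 19/3]
R3 ← R3 − (7/8)·R2: [0, 0, 0, 0, 29/2]
The echelon form has 3 nonzero rows; the last pivot sits in the augmented column, so rank(P) = 2 but rank([P|b]) = 3.
Since the ranks differ, the system is inconsistent.
It has no solutions.

0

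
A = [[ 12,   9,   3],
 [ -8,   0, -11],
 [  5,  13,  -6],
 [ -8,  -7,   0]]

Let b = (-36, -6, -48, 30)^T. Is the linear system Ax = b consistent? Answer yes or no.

yes

Row reduce the augmented matrix [A | b].
R2 ← R2 + (2/3)·R1: [0, 6, -9, -30]
R3 ← R3 − (5/12)·R1: [0, 37/4, -29/4, -33]
R4 ← R4 + (2/3)·R1: [0, -1, 2, 6]
R3 ← R3 − (37/24)·R2: [0, 0, 53/8, 53/4]
R4 ← R4 + (1/6)·R2: [0, 0, 1/2, 1]
R4 ← R4 − (4/53)·R3: [0, 0, 0, 0]
The echelon form has 3 nonzero rows, and every pivot lies in the first 3 columns, so rank(A) = rank([A|b]) = 3.
The system is consistent.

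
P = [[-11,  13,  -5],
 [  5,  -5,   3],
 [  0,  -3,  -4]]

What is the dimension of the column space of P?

3

Row reduce to echelon form.
R2 ← R2 + (5/11)·R1: [0, 10/11, 8/11]
R3 ← R3 + (33/10)·R2: [0, 0, -8/5]
Echelon form has 3 nonzero rows, so rank(P) = 3.
The column space has dimension equal to the rank: 3.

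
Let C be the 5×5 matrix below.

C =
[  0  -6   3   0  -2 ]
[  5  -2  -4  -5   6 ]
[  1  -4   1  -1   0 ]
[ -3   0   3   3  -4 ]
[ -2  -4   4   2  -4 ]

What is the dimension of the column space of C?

Row reduce to echelon form.
Swap R1 ↔ R2
R3 ← R3 − (1/5)·R1: [0, -18/5, 9/5, 0, -6/5]
R4 ← R4 + (3/5)·R1: [0, -6/5, 3/5, 0, -2/5]
R5 ← R5 + (2/5)·R1: [0, -24/5, 12/5, 0, -8/5]
R3 ← R3 − (3/5)·R2: [0, 0, 0, 0, 0]
R4 ← R4 − (1/5)·R2: [0, 0, 0, 0, 0]
R5 ← R5 − (4/5)·R2: [0, 0, 0, 0, 0]
Echelon form has 2 nonzero rows, so rank(C) = 2.
The column space has dimension equal to the rank: 2.

2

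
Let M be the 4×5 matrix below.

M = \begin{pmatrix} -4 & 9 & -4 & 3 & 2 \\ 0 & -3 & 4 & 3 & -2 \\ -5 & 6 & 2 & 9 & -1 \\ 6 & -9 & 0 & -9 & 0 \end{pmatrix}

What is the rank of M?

2

Row reduce to echelon form.
R3 ← R3 − (5/4)·R1: [0, -21/4, 7, 21/4, -7/2]
R4 ← R4 + (3/2)·R1: [0, 9/2, -6, -9/2, 3]
R3 ← R3 − (7/4)·R2: [0, 0, 0, 0, 0]
R4 ← R4 + (3/2)·R2: [0, 0, 0, 0, 0]
Echelon form has 2 nonzero rows, so rank(M) = 2.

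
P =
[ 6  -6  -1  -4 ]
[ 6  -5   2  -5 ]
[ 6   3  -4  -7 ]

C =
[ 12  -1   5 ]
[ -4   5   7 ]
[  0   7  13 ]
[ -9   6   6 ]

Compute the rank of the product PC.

First compute PC:
[[132, -67, -49],
 [137, -47,  -9],
 [123, -61, -43]]
Now row reduce the product.
R2 ← R2 − (137/132)·R1: [0, 2975/132, 5525/132]
R3 ← R3 − (41/44)·R1: [0, 63/44, 117/44]
R3 ← R3 − (27/425)·R2: [0, 0, 0]
2 nonzero rows, so rank(PC) = 2.

2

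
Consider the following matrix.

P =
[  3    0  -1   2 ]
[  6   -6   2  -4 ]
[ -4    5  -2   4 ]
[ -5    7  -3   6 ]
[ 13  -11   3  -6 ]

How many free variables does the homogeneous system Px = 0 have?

2

Row reduce to echelon form.
R2 ← R2 − (2)·R1: [0, -6, 4, -8]
R3 ← R3 + (4/3)·R1: [0, 5, -10/3, 20/3]
R4 ← R4 + (5/3)·R1: [0, 7, -14/3, 28/3]
R5 ← R5 − (13/3)·R1: [0, -11, 22/3, -44/3]
R3 ← R3 + (5/6)·R2: [0, 0, 0, 0]
R4 ← R4 + (7/6)·R2: [0, 0, 0, 0]
R5 ← R5 − (11/6)·R2: [0, 0, 0, 0]
2 nonzero rows, so rank(P) = 2.
P has 4 columns; by rank–nullity, nullity = 4 − 2 = 2.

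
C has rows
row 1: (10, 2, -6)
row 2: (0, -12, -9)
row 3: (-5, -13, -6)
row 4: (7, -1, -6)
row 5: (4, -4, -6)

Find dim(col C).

2

Row reduce to echelon form.
R3 ← R3 + (1/2)·R1: [0, -12, -9]
R4 ← R4 − (7/10)·R1: [0, -12/5, -9/5]
R5 ← R5 − (2/5)·R1: [0, -24/5, -18/5]
R3 ← R3 − R2: [0, 0, 0]
R4 ← R4 − (1/5)·R2: [0, 0, 0]
R5 ← R5 − (2/5)·R2: [0, 0, 0]
Echelon form has 2 nonzero rows, so rank(C) = 2.
The column space has dimension equal to the rank: 2.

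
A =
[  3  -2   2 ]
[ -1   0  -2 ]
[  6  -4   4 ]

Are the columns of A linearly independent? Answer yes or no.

Row reduce A to echelon form.
R2 ← R2 + (1/3)·R1: [0, -2/3, -4/3]
R3 ← R3 − (2)·R1: [0, 0, 0]
2 pivots among 3 columns.
Only 2 < 3 pivot columns, so the columns are linearly dependent.

no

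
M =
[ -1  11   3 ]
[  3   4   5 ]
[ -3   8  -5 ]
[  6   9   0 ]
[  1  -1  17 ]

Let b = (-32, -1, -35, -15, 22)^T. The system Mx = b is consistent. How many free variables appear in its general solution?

0

Row reduce the augmented matrix [M | b].
R2 ← R2 + (3)·R1: [0, 37, 14, -97]
R3 ← R3 − (3)·R1: [0, -25, -14, 61]
R4 ← R4 + (6)·R1: [0, 75, 18, -207]
R5 ← R5 + R1: [0, 10, 20, -10]
R3 ← R3 + (25/37)·R2: [0, 0, -168/37, -168/37]
R4 ← R4 − (75/37)·R2: [0, 0, -384/37, -384/37]
R5 ← R5 − (10/37)·R2: [0, 0, 600/37, 600/37]
R4 ← R4 − (16/7)·R3: [0, 0, 0, 0]
R5 ← R5 + (25/7)·R3: [0, 0, 0, 0]
The echelon form has 3 nonzero rows, and every pivot lies in the first 3 columns, so rank(M) = rank([M|b]) = 3.
The system is consistent.
Free variables = (unknowns) − (rank) = 3 − 3 = 0.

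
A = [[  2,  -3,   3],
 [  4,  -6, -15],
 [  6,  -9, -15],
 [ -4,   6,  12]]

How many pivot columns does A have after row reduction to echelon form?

Row reduce to echelon form.
R2 ← R2 − (2)·R1: [0, 0, -21]
R3 ← R3 − (3)·R1: [0, 0, -24]
R4 ← R4 + (2)·R1: [0, 0, 18]
R3 ← R3 − (8/7)·R2: [0, 0, 0]
R4 ← R4 + (6/7)·R2: [0, 0, 0]
Echelon form has 2 nonzero rows, so rank(A) = 2.
Each nonzero row contributes one pivot column: 2 pivot columns.

2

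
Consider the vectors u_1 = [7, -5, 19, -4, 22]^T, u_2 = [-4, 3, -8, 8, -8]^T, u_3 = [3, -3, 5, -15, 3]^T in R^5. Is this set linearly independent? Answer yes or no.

yes

Form the matrix with these vectors as rows and row reduce.
R2 ← R2 + (4/7)·R1: [0, 1/7, 20/7, 40/7, 32/7]
R3 ← R3 − (3/7)·R1: [0, -6/7, -22/7, -93/7, -45/7]
R3 ← R3 + (6)·R2: [0, 0, 14, 21, 21]
3 nonzero rows, so the 3 vectors span a space of dimension 3.
Since 3 = 3, the vectors are linearly independent.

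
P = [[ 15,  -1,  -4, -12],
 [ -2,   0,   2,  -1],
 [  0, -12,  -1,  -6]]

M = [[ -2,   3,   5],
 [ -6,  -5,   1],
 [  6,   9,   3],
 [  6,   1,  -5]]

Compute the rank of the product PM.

First compute PM:
[[-120,   2, 122],
 [ 10,  11,   1],
 [ 30,  45,  15]]
Now row reduce the product.
R2 ← R2 + (1/12)·R1: [0, 67/6, 67/6]
R3 ← R3 + (1/4)·R1: [0, 91/2, 91/2]
R3 ← R3 − (273/67)·R2: [0, 0, 0]
2 nonzero rows, so rank(PM) = 2.

2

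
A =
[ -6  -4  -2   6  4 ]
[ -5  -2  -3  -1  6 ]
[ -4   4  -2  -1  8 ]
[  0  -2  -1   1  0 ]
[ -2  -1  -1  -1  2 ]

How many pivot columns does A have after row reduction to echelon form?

Row reduce to echelon form.
R2 ← R2 − (5/6)·R1: [0, 4/3, -4/3, -6, 8/3]
R3 ← R3 − (2/3)·R1: [0, 20/3, -2/3, -5, 16/3]
R5 ← R5 − (1/3)·R1: [0, 1/3, -1/3, -3, 2/3]
R3 ← R3 − (5)·R2: [0, 0, 6, 25, -8]
R4 ← R4 + (3/2)·R2: [0, 0, -3, -8, 4]
R5 ← R5 − (1/4)·R2: [0, 0, 0, -3/2, 0]
R4 ← R4 + (1/2)·R3: [0, 0, 0, 9/2, 0]
R5 ← R5 + (1/3)·R4: [0, 0, 0, 0, 0]
Echelon form has 4 nonzero rows, so rank(A) = 4.
Each nonzero row contributes one pivot column: 4 pivot columns.

4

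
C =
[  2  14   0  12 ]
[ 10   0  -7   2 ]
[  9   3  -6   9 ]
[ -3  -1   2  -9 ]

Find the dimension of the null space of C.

Row reduce to echelon form.
R2 ← R2 − (5)·R1: [0, -70, -7, -58]
R3 ← R3 − (9/2)·R1: [0, -60, -6, -45]
R4 ← R4 + (3/2)·R1: [0, 20, 2, 9]
R3 ← R3 − (6/7)·R2: [0, 0, 0, 33/7]
R4 ← R4 + (2/7)·R2: [0, 0, 0, -53/7]
R4 ← R4 + (53/33)·R3: [0, 0, 0, 0]
3 nonzero rows, so rank(C) = 3.
C has 4 columns; by rank–nullity, nullity = 4 − 3 = 1.

1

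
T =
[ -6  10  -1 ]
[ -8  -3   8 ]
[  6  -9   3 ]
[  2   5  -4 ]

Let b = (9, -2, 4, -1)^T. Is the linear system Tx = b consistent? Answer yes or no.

no

Row reduce the augmented matrix [T | b].
R2 ← R2 − (4/3)·R1: [0, -49/3, 28/3, -14]
R3 ← R3 + R1: [0, 1, 2, 13]
R4 ← R4 + (1/3)·R1: [0, 25/3, -13/3, 2]
R3 ← R3 + (3/49)·R2: [0, 0, 18/7, 85/7]
R4 ← R4 + (25/49)·R2: [0, 0, 3/7, -36/7]
R4 ← R4 − (1/6)·R3: [0, 0, 0, -43/6]
The echelon form has 4 nonzero rows; the last pivot sits in the augmented column, so rank(T) = 3 but rank([T|b]) = 4.
Since the ranks differ, the system is inconsistent.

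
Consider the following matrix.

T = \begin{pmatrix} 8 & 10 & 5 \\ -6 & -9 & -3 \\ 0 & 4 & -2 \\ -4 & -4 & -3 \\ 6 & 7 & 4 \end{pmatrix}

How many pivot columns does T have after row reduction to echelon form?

2

Row reduce to echelon form.
R2 ← R2 + (3/4)·R1: [0, -3/2, 3/4]
R4 ← R4 + (1/2)·R1: [0, 1, -1/2]
R5 ← R5 − (3/4)·R1: [0, -1/2, 1/4]
R3 ← R3 + (8/3)·R2: [0, 0, 0]
R4 ← R4 + (2/3)·R2: [0, 0, 0]
R5 ← R5 − (1/3)·R2: [0, 0, 0]
Echelon form has 2 nonzero rows, so rank(T) = 2.
Each nonzero row contributes one pivot column: 2 pivot columns.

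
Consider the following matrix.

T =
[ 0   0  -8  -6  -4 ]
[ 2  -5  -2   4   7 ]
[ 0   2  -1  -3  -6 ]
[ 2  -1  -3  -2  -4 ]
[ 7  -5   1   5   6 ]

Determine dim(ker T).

Row reduce to echelon form.
Swap R1 ↔ R2
R4 ← R4 − R1: [0, 4, -1, -6, -11]
R5 ← R5 − (7/2)·R1: [0, 25/2, 8, -9, -37/2]
Swap R2 ↔ R3
R4 ← R4 − (2)·R2: [0, 0, 1, 0, 1]
R5 ← R5 − (25/4)·R2: [0, 0, 57/4, 39/4, 19]
R4 ← R4 + (1/8)·R3: [0, 0, 0, -3/4, 1/2]
R5 ← R5 + (57/32)·R3: [0, 0, 0, -15/16, 95/8]
R5 ← R5 − (5/4)·R4: [0, 0, 0, 0, 45/4]
5 nonzero rows, so rank(T) = 5.
T has 5 columns; by rank–nullity, nullity = 5 − 5 = 0.

0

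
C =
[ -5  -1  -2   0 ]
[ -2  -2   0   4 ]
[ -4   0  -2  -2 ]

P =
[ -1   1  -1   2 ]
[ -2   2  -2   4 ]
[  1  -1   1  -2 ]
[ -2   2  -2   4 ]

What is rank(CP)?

1

First compute CP:
[[  5,  -5,   5, -10],
 [ -2,   2,  -2,   4],
 [  6,  -6,   6, -12]]
Now row reduce the product.
R2 ← R2 + (2/5)·R1: [0, 0, 0, 0]
R3 ← R3 − (6/5)·R1: [0, 0, 0, 0]
1 nonzero row, so rank(CP) = 1.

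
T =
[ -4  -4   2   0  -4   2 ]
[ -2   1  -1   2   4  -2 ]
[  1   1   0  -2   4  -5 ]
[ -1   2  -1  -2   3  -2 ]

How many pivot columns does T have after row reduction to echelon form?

Row reduce to echelon form.
R2 ← R2 − (1/2)·R1: [0, 3, -2, 2, 6, -3]
R3 ← R3 + (1/4)·R1: [0, 0, 1/2, -2, 3, -9/2]
R4 ← R4 − (1/4)·R1: [0, 3, -3/2, -2, 4, -5/2]
R4 ← R4 − R2: [0, 0, 1/2, -4, -2, 1/2]
R4 ← R4 − R3: [0, 0, 0, -2, -5, 5]
Echelon form has 4 nonzero rows, so rank(T) = 4.
Each nonzero row contributes one pivot column: 4 pivot columns.

4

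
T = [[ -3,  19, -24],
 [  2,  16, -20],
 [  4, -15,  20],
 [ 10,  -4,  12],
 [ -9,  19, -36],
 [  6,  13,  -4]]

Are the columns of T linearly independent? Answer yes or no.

yes

Row reduce T to echelon form.
R2 ← R2 + (2/3)·R1: [0, 86/3, -36]
R3 ← R3 + (4/3)·R1: [0, 31/3, -12]
R4 ← R4 + (10/3)·R1: [0, 178/3, -68]
R5 ← R5 − (3)·R1: [0, -38, 36]
R6 ← R6 + (2)·R1: [0, 51, -52]
R3 ← R3 − (31/86)·R2: [0, 0, 42/43]
R4 ← R4 − (89/43)·R2: [0, 0, 280/43]
R5 ← R5 + (57/43)·R2: [0, 0, -504/43]
R6 ← R6 − (153/86)·R2: [0, 0, 518/43]
R4 ← R4 − (20/3)·R3: [0, 0, 0]
R5 ← R5 + (12)·R3: [0, 0, 0]
R6 ← R6 − (37/3)·R3: [0, 0, 0]
3 pivots among 3 columns.
Every column is a pivot column, so the columns are linearly independent.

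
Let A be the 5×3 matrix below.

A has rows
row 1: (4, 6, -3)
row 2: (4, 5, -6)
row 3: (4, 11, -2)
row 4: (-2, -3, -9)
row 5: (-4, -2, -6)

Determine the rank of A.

Row reduce to echelon form.
R2 ← R2 − R1: [0, -1, -3]
R3 ← R3 − R1: [0, 5, 1]
R4 ← R4 + (1/2)·R1: [0, 0, -21/2]
R5 ← R5 + R1: [0, 4, -9]
R3 ← R3 + (5)·R2: [0, 0, -14]
R5 ← R5 + (4)·R2: [0, 0, -21]
R4 ← R4 − (3/4)·R3: [0, 0, 0]
R5 ← R5 − (3/2)·R3: [0, 0, 0]
Echelon form has 3 nonzero rows, so rank(A) = 3.

3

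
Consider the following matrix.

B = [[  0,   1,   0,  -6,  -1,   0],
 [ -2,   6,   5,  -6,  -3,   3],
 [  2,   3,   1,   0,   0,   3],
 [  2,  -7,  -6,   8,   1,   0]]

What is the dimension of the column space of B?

Row reduce to echelon form.
Swap R1 ↔ R2
R3 ← R3 + R1: [0, 9, 6, -6, -3, 6]
R4 ← R4 + R1: [0, -1, -1, 2, -2, 3]
R3 ← R3 − (9)·R2: [0, 0, 6, 48, 6, 6]
R4 ← R4 + R2: [0, 0, -1, -4, -3, 3]
R4 ← R4 + (1/6)·R3: [0, 0, 0, 4, -2, 4]
Echelon form has 4 nonzero rows, so rank(B) = 4.
The column space has dimension equal to the rank: 4.

4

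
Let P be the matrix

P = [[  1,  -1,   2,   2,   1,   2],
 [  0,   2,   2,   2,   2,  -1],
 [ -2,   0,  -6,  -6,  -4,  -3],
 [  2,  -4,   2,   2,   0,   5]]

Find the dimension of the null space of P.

Row reduce to echelon form.
R3 ← R3 + (2)·R1: [0, -2, -2, -2, -2, 1]
R4 ← R4 − (2)·R1: [0, -2, -2, -2, -2, 1]
R3 ← R3 + R2: [0, 0, 0, 0, 0, 0]
R4 ← R4 + R2: [0, 0, 0, 0, 0, 0]
2 nonzero rows, so rank(P) = 2.
P has 6 columns; by rank–nullity, nullity = 6 − 2 = 4.

4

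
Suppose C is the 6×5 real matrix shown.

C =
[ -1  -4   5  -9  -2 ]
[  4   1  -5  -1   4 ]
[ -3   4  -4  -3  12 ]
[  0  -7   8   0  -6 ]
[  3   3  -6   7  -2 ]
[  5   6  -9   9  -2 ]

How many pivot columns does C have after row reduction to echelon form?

Row reduce to echelon form.
R2 ← R2 + (4)·R1: [0, -15, 15, -37, -4]
R3 ← R3 − (3)·R1: [0, 16, -19, 24, 18]
R5 ← R5 + (3)·R1: [0, -9, 9, -20, -8]
R6 ← R6 + (5)·R1: [0, -14, 16, -36, -12]
R3 ← R3 + (16/15)·R2: [0, 0, -3, -232/15, 206/15]
R4 ← R4 − (7/15)·R2: [0, 0, 1, 259/15, -62/15]
R5 ← R5 − (3/5)·R2: [0, 0, 0, 11/5, -28/5]
R6 ← R6 − (14/15)·R2: [0, 0, 2, -22/15, -124/15]
R4 ← R4 + (1/3)·R3: [0, 0, 0, 109/9, 4/9]
R6 ← R6 + (2/3)·R3: [0, 0, 0, -106/9, 8/9]
R5 ← R5 − (99/545)·R4: [0, 0, 0, 0, -3096/545]
R6 ← R6 + (106/109)·R4: [0, 0, 0, 0, 144/109]
R6 ← R6 + (10/43)·R5: [0, 0, 0, 0, 0]
Echelon form has 5 nonzero rows, so rank(C) = 5.
Each nonzero row contributes one pivot column: 5 pivot columns.

5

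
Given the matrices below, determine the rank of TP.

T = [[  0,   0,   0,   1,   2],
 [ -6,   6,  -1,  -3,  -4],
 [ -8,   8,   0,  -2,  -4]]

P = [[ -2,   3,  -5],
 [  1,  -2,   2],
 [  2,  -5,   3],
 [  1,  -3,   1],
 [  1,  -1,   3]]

First compute TP:
[[  3,  -5,   7],
 [  9, -12,  24],
 [ 18, -30,  42]]
Now row reduce the product.
R2 ← R2 − (3)·R1: [0, 3, 3]
R3 ← R3 − (6)·R1: [0, 0, 0]
2 nonzero rows, so rank(TP) = 2.

2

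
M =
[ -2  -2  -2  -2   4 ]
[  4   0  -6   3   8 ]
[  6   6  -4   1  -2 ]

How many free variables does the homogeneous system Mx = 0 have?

Row reduce to echelon form.
R2 ← R2 + (2)·R1: [0, -4, -10, -1, 16]
R3 ← R3 + (3)·R1: [0, 0, -10, -5, 10]
3 nonzero rows, so rank(M) = 3.
M has 5 columns; by rank–nullity, nullity = 5 − 3 = 2.

2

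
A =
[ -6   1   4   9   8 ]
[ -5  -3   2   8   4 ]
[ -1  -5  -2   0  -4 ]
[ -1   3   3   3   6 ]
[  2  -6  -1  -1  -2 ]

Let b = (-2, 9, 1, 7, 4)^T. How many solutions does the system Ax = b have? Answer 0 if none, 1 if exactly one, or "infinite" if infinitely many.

0

Row reduce the augmented matrix [A | b].
R2 ← R2 − (5/6)·R1: [0, -23/6, -4/3, 1/2, -8/3, 32/3]
R3 ← R3 − (1/6)·R1: [0, -31/6, -8/3, -3/2, -16/3, 4/3]
R4 ← R4 − (1/6)·R1: [0, 17/6, 7/3, 3/2, 14/3, 22/3]
R5 ← R5 + (1/3)·R1: [0, -17/3, 1/3, 2, 2/3, 10/3]
R3 ← R3 − (31/23)·R2: [0, 0, -20/23, -50/23, -40/23, -300/23]
R4 ← R4 + (17/23)·R2: [0, 0, 31/23, 43/23, 62/23, 350/23]
R5 ← R5 − (34/23)·R2: [0, 0, 53/23, 29/23, 106/23, -286/23]
R4 ← R4 + (31/20)·R3: [0, 0, 0, -3/2, 0, -5]
R5 ← R5 + (53/20)·R3: [0, 0, 0, -9/2, 0, -47]
R5 ← R5 − (3)·R4: [0, 0, 0, 0, 0, -32]
The echelon form has 5 nonzero rows; the last pivot sits in the augmented column, so rank(A) = 4 but rank([A|b]) = 5.
Since the ranks differ, the system is inconsistent.
It has no solutions.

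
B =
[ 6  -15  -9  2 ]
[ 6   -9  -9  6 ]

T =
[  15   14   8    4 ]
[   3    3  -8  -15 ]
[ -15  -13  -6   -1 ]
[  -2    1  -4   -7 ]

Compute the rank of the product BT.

First compute BT:
[[176, 158, 214, 244],
 [186, 180, 150, 126]]
Now row reduce the product.
R2 ← R2 − (93/88)·R1: [0, 573/44, -3351/44, -2901/22]
2 nonzero rows, so rank(BT) = 2.

2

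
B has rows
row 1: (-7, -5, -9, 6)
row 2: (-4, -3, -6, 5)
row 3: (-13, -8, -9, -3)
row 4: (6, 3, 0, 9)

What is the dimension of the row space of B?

Row reduce to echelon form.
R2 ← R2 − (4/7)·R1: [0, -1/7, -6/7, 11/7]
R3 ← R3 − (13/7)·R1: [0, 9/7, 54/7, -99/7]
R4 ← R4 + (6/7)·R1: [0, -9/7, -54/7, 99/7]
R3 ← R3 + (9)·R2: [0, 0, 0, 0]
R4 ← R4 − (9)·R2: [0, 0, 0, 0]
Echelon form has 2 nonzero rows, so rank(B) = 2.
The row space has dimension equal to the rank: 2.

2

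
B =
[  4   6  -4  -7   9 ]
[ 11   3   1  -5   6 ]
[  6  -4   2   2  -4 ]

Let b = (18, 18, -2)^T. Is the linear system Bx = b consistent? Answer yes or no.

yes

Row reduce the augmented matrix [B | b].
R2 ← R2 − (11/4)·R1: [0, -27/2, 12, 57/4, -75/4, -63/2]
R3 ← R3 − (3/2)·R1: [0, -13, 8, 25/2, -35/2, -29]
R3 ← R3 − (26/27)·R2: [0, 0, -32/9, -11/9, 5/9, 4/3]
The echelon form has 3 nonzero rows, and every pivot lies in the first 5 columns, so rank(B) = rank([B|b]) = 3.
The system is consistent.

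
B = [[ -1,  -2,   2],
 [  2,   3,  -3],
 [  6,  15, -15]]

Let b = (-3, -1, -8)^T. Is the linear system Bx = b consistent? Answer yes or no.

Row reduce the augmented matrix [B | b].
R2 ← R2 + (2)·R1: [0, -1, 1, -7]
R3 ← R3 + (6)·R1: [0, 3, -3, -26]
R3 ← R3 + (3)·R2: [0, 0, 0, -47]
The echelon form has 3 nonzero rows; the last pivot sits in the augmented column, so rank(B) = 2 but rank([B|b]) = 3.
Since the ranks differ, the system is inconsistent.

no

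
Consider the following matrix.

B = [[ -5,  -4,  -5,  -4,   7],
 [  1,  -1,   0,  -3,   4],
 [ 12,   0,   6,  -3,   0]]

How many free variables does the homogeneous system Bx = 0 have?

Row reduce to echelon form.
R2 ← R2 + (1/5)·R1: [0, -9/5, -1, -19/5, 27/5]
R3 ← R3 + (12/5)·R1: [0, -48/5, -6, -63/5, 84/5]
R3 ← R3 − (16/3)·R2: [0, 0, -2/3, 23/3, -12]
3 nonzero rows, so rank(B) = 3.
B has 5 columns; by rank–nullity, nullity = 5 − 3 = 2.

2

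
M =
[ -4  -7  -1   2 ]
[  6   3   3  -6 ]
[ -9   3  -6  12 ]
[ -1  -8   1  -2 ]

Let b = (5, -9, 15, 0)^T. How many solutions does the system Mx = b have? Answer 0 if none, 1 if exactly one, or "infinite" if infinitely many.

infinite

Row reduce the augmented matrix [M | b].
R2 ← R2 + (3/2)·R1: [0, -15/2, 3/2, -3, -3/2]
R3 ← R3 − (9/4)·R1: [0, 75/4, -15/4, 15/2, 15/4]
R4 ← R4 − (1/4)·R1: [0, -25/4, 5/4, -5/2, -5/4]
R3 ← R3 + (5/2)·R2: [0, 0, 0, 0, 0]
R4 ← R4 − (5/6)·R2: [0, 0, 0, 0, 0]
The echelon form has 2 nonzero rows, and every pivot lies in the first 4 columns, so rank(M) = rank([M|b]) = 2.
The system is consistent.
rank = 2 < 4 unknowns, so there are infinitely many solutions.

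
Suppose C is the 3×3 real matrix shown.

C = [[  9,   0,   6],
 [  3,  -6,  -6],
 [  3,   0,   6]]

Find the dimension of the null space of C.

0

Row reduce to echelon form.
R2 ← R2 − (1/3)·R1: [0, -6, -8]
R3 ← R3 − (1/3)·R1: [0, 0, 4]
3 nonzero rows, so rank(C) = 3.
C has 3 columns; by rank–nullity, nullity = 3 − 3 = 0.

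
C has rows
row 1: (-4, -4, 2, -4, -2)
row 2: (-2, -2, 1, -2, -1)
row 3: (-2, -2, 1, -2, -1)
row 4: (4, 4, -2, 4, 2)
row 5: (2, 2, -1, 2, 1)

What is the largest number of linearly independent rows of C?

1

Row reduce to echelon form.
R2 ← R2 − (1/2)·R1: [0, 0, 0, 0, 0]
R3 ← R3 − (1/2)·R1: [0, 0, 0, 0, 0]
R4 ← R4 + R1: [0, 0, 0, 0, 0]
R5 ← R5 + (1/2)·R1: [0, 0, 0, 0, 0]
Echelon form has 1 nonzero row, so rank(C) = 1.
The rank gives the maximum number of linearly independent rows: 1.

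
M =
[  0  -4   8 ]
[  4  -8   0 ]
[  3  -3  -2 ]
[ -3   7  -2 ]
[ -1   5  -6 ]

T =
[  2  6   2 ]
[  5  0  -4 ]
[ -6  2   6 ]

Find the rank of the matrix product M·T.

2

First compute MT:
[[-68,  16,  64],
 [-32,  24,  40],
 [  3,  14,   6],
 [ 41, -22, -46],
 [ 59, -18, -58]]
Now row reduce the product.
R2 ← R2 − (8/17)·R1: [0, 280/17, 168/17]
R3 ← R3 + (3/68)·R1: [0, 250/17, 150/17]
R4 ← R4 + (41/68)·R1: [0, -210/17, -126/17]
R5 ← R5 + (59/68)·R1: [0, -70/17, -42/17]
R3 ← R3 − (25/28)·R2: [0, 0, 0]
R4 ← R4 + (3/4)·R2: [0, 0, 0]
R5 ← R5 + (1/4)·R2: [0, 0, 0]
2 nonzero rows, so rank(MT) = 2.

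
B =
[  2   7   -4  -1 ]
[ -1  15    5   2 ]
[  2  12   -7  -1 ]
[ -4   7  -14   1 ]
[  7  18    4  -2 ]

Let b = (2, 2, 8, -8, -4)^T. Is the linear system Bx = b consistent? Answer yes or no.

Row reduce the augmented matrix [B | b].
R2 ← R2 + (1/2)·R1: [0, 37/2, 3, 3/2, 3]
R3 ← R3 − R1: [0, 5, -3, 0, 6]
R4 ← R4 + (2)·R1: [0, 21, -22, -1, -4]
R5 ← R5 − (7/2)·R1: [0, -13/2, 18, 3/2, -11]
R3 ← R3 − (10/37)·R2: [0, 0, -141/37, -15/37, 192/37]
R4 ← R4 − (42/37)·R2: [0, 0, -940/37, -100/37, -274/37]
R5 ← R5 + (13/37)·R2: [0, 0, 705/37, 75/37, -368/37]
R4 ← R4 − (20/3)·R3: [0, 0, 0, 0, -42]
R5 ← R5 + (5)·R3: [0, 0, 0, 0, 16]
R5 ← R5 + (8/21)·R4: [0, 0, 0, 0, 0]
The echelon form has 4 nonzero rows; the last pivot sits in the augmented column, so rank(B) = 3 but rank([B|b]) = 4.
Since the ranks differ, the system is inconsistent.

no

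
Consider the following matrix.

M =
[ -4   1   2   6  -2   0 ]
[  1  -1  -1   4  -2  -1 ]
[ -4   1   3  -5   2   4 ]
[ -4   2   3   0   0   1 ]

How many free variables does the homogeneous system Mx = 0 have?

2

Row reduce to echelon form.
R2 ← R2 + (1/4)·R1: [0, -3/4, -1/2, 11/2, -5/2, -1]
R3 ← R3 − R1: [0, 0, 1, -11, 4, 4]
R4 ← R4 − R1: [0, 1, 1, -6, 2, 1]
R4 ← R4 + (4/3)·R2: [0, 0, 1/3, 4/3, -4/3, -1/3]
R4 ← R4 − (1/3)·R3: [0, 0, 0, 5, -8/3, -5/3]
4 nonzero rows, so rank(M) = 4.
M has 6 columns; by rank–nullity, nullity = 6 − 4 = 2.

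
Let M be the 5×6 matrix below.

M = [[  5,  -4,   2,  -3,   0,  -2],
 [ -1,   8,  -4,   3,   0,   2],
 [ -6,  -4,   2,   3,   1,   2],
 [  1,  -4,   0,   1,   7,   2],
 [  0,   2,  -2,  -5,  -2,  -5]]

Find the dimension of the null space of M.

1

Row reduce to echelon form.
R2 ← R2 + (1/5)·R1: [0, 36/5, -18/5, 12/5, 0, 8/5]
R3 ← R3 + (6/5)·R1: [0, -44/5, 22/5, -3/5, 1, -2/5]
R4 ← R4 − (1/5)·R1: [0, -16/5, -2/5, 8/5, 7, 12/5]
R3 ← R3 + (11/9)·R2: [0, 0, 0, 7/3, 1, 14/9]
R4 ← R4 + (4/9)·R2: [0, 0, -2, 8/3, 7, 28/9]
R5 ← R5 − (5/18)·R2: [0, 0, -1, -17/3, -2, -49/9]
Swap R3 ↔ R4
R5 ← R5 − (1/2)·R3: [0, 0, 0, -7, -11/2, -7]
R5 ← R5 + (3)·R4: [0, 0, 0, 0, -5/2, -7/3]
5 nonzero rows, so rank(M) = 5.
M has 6 columns; by rank–nullity, nullity = 6 − 5 = 1.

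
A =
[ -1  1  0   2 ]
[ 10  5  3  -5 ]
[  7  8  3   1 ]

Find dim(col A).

Row reduce to echelon form.
R2 ← R2 + (10)·R1: [0, 15, 3, 15]
R3 ← R3 + (7)·R1: [0, 15, 3, 15]
R3 ← R3 − R2: [0, 0, 0, 0]
Echelon form has 2 nonzero rows, so rank(A) = 2.
The column space has dimension equal to the rank: 2.

2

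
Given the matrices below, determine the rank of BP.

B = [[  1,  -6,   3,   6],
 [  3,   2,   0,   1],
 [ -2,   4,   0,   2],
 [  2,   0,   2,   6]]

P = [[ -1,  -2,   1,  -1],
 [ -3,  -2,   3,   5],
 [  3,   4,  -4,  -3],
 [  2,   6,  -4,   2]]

First compute BP:
[[ 38,  58, -53, -28],
 [ -7,  -4,   5,   9],
 [ -6,   8,   2,  26],
 [ 16,  40, -30,   4]]
Now row reduce the product.
R2 ← R2 + (7/38)·R1: [0, 127/19, -181/38, 73/19]
R3 ← R3 + (3/19)·R1: [0, 326/19, -121/19, 410/19]
R4 ← R4 − (8/19)·R1: [0, 296/19, -146/19, 300/19]
R3 ← R3 − (326/127)·R2: [0, 0, 744/127, 1488/127]
R4 ← R4 − (296/127)·R2: [0, 0, 434/127, 868/127]
R4 ← R4 − (7/12)·R3: [0, 0, 0, 0]
3 nonzero rows, so rank(BP) = 3.

3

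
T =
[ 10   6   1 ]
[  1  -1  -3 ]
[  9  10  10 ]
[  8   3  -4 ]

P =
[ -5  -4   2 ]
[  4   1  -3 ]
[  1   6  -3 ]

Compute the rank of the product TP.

First compute TP:
[[-25, -28,  -1],
 [-12, -23,  14],
 [  5,  34, -42],
 [-32, -53,  19]]
Now row reduce the product.
R2 ← R2 − (12/25)·R1: [0, -239/25, 362/25]
R3 ← R3 + (1/5)·R1: [0, 142/5, -211/5]
R4 ← R4 − (32/25)·R1: [0, -429/25, 507/25]
R3 ← R3 + (710/239)·R2: [0, 0, 195/239]
R4 ← R4 − (429/239)·R2: [0, 0, -1365/239]
R4 ← R4 + (7)·R3: [0, 0, 0]
3 nonzero rows, so rank(TP) = 3.

3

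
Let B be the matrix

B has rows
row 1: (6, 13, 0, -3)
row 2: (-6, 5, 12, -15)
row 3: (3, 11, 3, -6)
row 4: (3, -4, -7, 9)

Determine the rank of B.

Row reduce to echelon form.
R2 ← R2 + R1: [0, 18, 12, -18]
R3 ← R3 − (1/2)·R1: [0, 9/2, 3, -9/2]
R4 ← R4 − (1/2)·R1: [0, -21/2, -7, 21/2]
R3 ← R3 − (1/4)·R2: [0, 0, 0, 0]
R4 ← R4 + (7/12)·R2: [0, 0, 0, 0]
Echelon form has 2 nonzero rows, so rank(B) = 2.

2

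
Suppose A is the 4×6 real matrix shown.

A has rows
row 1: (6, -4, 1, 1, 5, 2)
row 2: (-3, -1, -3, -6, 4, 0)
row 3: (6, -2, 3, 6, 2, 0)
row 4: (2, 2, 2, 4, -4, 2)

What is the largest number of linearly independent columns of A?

Row reduce to echelon form.
R2 ← R2 + (1/2)·R1: [0, -3, -5/2, -11/2, 13/2, 1]
R3 ← R3 − R1: [0, 2, 2, 5, -3, -2]
R4 ← R4 − (1/3)·R1: [0, 10/3, 5/3, 11/3, -17/3, 4/3]
R3 ← R3 + (2/3)·R2: [0, 0, 1/3, 4/3, 4/3, -4/3]
R4 ← R4 + (10/9)·R2: [0, 0, -10/9, -22/9, 14/9, 22/9]
R4 ← R4 + (10/3)·R3: [0, 0, 0, 2, 6, -2]
Echelon form has 4 nonzero rows, so rank(A) = 4.
The rank gives the maximum number of linearly independent columns: 4.

4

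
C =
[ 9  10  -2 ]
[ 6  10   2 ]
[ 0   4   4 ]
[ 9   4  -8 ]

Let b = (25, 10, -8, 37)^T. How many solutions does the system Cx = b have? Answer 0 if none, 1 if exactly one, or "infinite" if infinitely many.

Row reduce the augmented matrix [C | b].
R2 ← R2 − (2/3)·R1: [0, 10/3, 10/3, -20/3]
R4 ← R4 − R1: [0, -6, -6, 12]
R3 ← R3 − (6/5)·R2: [0, 0, 0, 0]
R4 ← R4 + (9/5)·R2: [0, 0, 0, 0]
The echelon form has 2 nonzero rows, and every pivot lies in the first 3 columns, so rank(C) = rank([C|b]) = 2.
The system is consistent.
rank = 2 < 3 unknowns, so there are infinitely many solutions.

infinite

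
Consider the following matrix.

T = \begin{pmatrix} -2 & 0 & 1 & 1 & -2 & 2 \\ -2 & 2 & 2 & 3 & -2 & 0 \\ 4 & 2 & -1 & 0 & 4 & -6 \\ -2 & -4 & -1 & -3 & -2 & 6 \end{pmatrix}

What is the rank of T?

2

Row reduce to echelon form.
R2 ← R2 − R1: [0, 2, 1, 2, 0, -2]
R3 ← R3 + (2)·R1: [0, 2, 1, 2, 0, -2]
R4 ← R4 − R1: [0, -4, -2, -4, 0, 4]
R3 ← R3 − R2: [0, 0, 0, 0, 0, 0]
R4 ← R4 + (2)·R2: [0, 0, 0, 0, 0, 0]
Echelon form has 2 nonzero rows, so rank(T) = 2.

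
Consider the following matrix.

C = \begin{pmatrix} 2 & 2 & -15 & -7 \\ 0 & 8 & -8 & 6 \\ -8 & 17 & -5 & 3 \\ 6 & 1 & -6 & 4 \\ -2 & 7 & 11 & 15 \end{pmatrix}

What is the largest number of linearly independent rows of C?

4

Row reduce to echelon form.
R3 ← R3 + (4)·R1: [0, 25, -65, -25]
R4 ← R4 − (3)·R1: [0, -5, 39, 25]
R5 ← R5 + R1: [0, 9, -4, 8]
R3 ← R3 − (25/8)·R2: [0, 0, -40, -175/4]
R4 ← R4 + (5/8)·R2: [0, 0, 34, 115/4]
R5 ← R5 − (9/8)·R2: [0, 0, 5, 5/4]
R4 ← R4 + (17/20)·R3: [0, 0, 0, -135/16]
R5 ← R5 + (1/8)·R3: [0, 0, 0, -135/32]
R5 ← R5 − (1/2)·R4: [0, 0, 0, 0]
Echelon form has 4 nonzero rows, so rank(C) = 4.
The rank gives the maximum number of linearly independent rows: 4.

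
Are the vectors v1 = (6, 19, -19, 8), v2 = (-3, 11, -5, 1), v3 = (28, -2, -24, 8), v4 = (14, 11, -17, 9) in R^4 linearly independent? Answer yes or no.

Form the matrix with these vectors as rows and row reduce.
R2 ← R2 + (1/2)·R1: [0, 41/2, -29/2, 5]
R3 ← R3 − (14/3)·R1: [0, -272/3, 194/3, -88/3]
R4 ← R4 − (7/3)·R1: [0, -100/3, 82/3, -29/3]
R3 ← R3 + (544/123)·R2: [0, 0, 22/41, -296/41]
R4 ← R4 + (200/123)·R2: [0, 0, 154/41, -63/41]
R4 ← R4 − (7)·R3: [0, 0, 0, 49]
4 nonzero rows, so the 4 vectors span a space of dimension 4.
Since 4 = 4, the vectors are linearly independent.

yes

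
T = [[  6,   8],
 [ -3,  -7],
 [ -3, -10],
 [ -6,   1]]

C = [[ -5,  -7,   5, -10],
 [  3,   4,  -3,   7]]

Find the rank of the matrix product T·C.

First compute TC:
[[ -6, -10,   6,  -4],
 [ -6,  -7,   6, -19],
 [-15, -19,  15, -40],
 [ 33,  46, -33,  67]]
Now row reduce the product.
R2 ← R2 − R1: [0, 3, 0, -15]
R3 ← R3 − (5/2)·R1: [0, 6, 0, -30]
R4 ← R4 + (11/2)·R1: [0, -9, 0, 45]
R3 ← R3 − (2)·R2: [0, 0, 0, 0]
R4 ← R4 + (3)·R2: [0, 0, 0, 0]
2 nonzero rows, so rank(TC) = 2.

2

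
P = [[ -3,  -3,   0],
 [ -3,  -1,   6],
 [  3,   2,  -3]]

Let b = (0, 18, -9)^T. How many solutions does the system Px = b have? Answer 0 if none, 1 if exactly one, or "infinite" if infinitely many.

Row reduce the augmented matrix [P | b].
R2 ← R2 − R1: [0, 2, 6, 18]
R3 ← R3 + R1: [0, -1, -3, -9]
R3 ← R3 + (1/2)·R2: [0, 0, 0, 0]
The echelon form has 2 nonzero rows, and every pivot lies in the first 3 columns, so rank(P) = rank([P|b]) = 2.
The system is consistent.
rank = 2 < 3 unknowns, so there are infinitely many solutions.

infinite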